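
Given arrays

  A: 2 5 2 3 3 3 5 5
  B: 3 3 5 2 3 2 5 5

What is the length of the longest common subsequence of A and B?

5

Pick 5 [2,3]; then 2 [3,4]; then 3 [4,5]; then 5 [7,7]; then 5 [8,8]; all 5 values appear in both, in order. Since dp[8][8] = 5, nothing longer is possible.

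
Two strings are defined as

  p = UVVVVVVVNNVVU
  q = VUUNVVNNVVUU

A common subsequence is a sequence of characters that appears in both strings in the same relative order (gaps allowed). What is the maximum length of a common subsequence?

Match U at p[1]=q[3], then V at p[7]=q[5], then V at p[8]=q[6], then N at p[9]=q[7], then N at p[10]=q[8], then V at p[11]=q[9], then V at p[12]=q[10], then U at p[13]=q[12] — 8 characters in the same relative order in both. dp[13][12] = 8 confirms this is the maximum.

8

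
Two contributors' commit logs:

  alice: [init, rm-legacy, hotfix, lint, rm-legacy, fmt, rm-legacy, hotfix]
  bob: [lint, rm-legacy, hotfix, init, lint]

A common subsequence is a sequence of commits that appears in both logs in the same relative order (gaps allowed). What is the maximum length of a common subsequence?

Taking rm-legacy at alice[2]=bob[2], hotfix at alice[3]=bob[3], lint at alice[4]=bob[5] gives a common subsequence of length 3. dp[8][5] = 3 confirms this is the maximum.

3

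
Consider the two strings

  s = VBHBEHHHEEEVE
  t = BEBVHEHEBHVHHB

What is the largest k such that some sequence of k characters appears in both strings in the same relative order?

6

Match V [1,4] → H [3,7] → B [4,9] → H [6,10] → H [7,12] → H [8,13] — 6 characters in the same relative order in both. Since dp[13][14] = 6, nothing longer is possible.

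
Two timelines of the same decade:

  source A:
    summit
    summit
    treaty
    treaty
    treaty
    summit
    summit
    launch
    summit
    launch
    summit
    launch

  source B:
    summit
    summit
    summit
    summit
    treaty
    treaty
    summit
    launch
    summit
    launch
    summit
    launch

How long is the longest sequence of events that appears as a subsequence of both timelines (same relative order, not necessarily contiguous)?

10

Taking summit (source A #1, source B #3) → summit (source A #2, source B #4) → treaty (source A #4, source B #5) → treaty (source A #5, source B #6) → summit (source A #7, source B #7) → launch (source A #8, source B #8) → summit (source A #9, source B #9) → launch (source A #10, source B #10) → summit (source A #11, source B #11) → launch (source A #12, source B #12) gives a common subsequence of length 10. Since dp[12][12] = 10, nothing longer is possible.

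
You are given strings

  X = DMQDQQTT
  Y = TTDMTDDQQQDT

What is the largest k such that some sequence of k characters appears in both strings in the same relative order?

Match D [1,3]; then M [2,4]; then Q [3,8]; then Q [5,9]; then Q [6,10]; then T [8,12] — 6 characters in the same relative order in both. Since dp[8][12] = 6, nothing longer is possible.

6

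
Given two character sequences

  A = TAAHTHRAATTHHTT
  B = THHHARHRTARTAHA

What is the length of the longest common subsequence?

Pick T [1,1] → A [2,5] → H [4,7] → T [5,9] → R [7,11] → A [8,13] → A [9,15]; all 7 characters appear in both, in order. dp[15][15] = 7 confirms this is the maximum.

7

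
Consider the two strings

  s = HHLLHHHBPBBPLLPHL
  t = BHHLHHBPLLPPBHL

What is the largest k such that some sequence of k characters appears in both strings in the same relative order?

Pick H (s #1, t #2); then H (s #2, t #3); then L (s #4, t #4); then H (s #6, t #5); then H (s #7, t #6); then B (s #11, t #7); then P (s #12, t #8); then L (s #13, t #9); then L (s #14, t #10); then P (s #15, t #12); then H (s #16, t #14); then L (s #17, t #15); all 12 characters appear in both, in order. The LCS DP gives dp[17][15] = 12, so this is optimal.

12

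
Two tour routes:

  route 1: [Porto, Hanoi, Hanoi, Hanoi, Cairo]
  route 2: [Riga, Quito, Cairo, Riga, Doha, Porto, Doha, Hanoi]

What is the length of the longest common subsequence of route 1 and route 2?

2

Taking Porto (route 1 #1, route 2 #6); then Hanoi (route 1 #4, route 2 #8) gives a common subsequence of length 2. The LCS DP gives dp[5][8] = 2, so this is optimal.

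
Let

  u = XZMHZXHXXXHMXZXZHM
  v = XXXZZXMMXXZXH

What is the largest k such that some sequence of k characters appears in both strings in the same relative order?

9

Pick X at u[1]=v[3] → Z at u[2]=v[4] → Z at u[5]=v[5] → X at u[6]=v[6] → X at u[10]=v[9] → X at u[13]=v[10] → Z at u[14]=v[11] → X at u[15]=v[12] → H at u[17]=v[13]; all 9 characters appear in both, in order. The LCS DP gives dp[18][13] = 9, so this is optimal.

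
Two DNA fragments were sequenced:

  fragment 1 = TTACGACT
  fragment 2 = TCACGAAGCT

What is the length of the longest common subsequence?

7

Let dp[i][j] be the LCS length of the first i bases of fragment 1 and the first j bases of fragment 2. dp[i][j] = dp[i-1][j-1]+1 when the i-th and j-th bases match, else max(dp[i-1][j], dp[i][j-1]).
    ·  T  C  A  C  G  A  A  G  C  T
 ·  0  0  0  0  0  0  0  0  0  0  0
 T  0  1  1  1  1  1  1  1  1  1  1
 T  0  1  1  1  1  1  1  1  1  1  2
 A  0  1  1  2  2  2  2  2  2  2  2
 C  0  1  2  2  3  3  3  3  3  3  3
 G  0  1  2  2  3  4  4  4  4  4  4
 A  0  1  2  3  3  4  5  5  5  5  5
 C  0  1  2  3  4  4  5  5  5  6  6
 T  0  1  2  3  4  4  5  5  5  6  7
dp[8][10] = 7. One LCS (by backtracking along matches): TACGACT.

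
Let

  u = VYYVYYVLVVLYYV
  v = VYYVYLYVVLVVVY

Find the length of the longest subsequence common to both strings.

Match V [1,1] → Y [2,2] → Y [3,3] → V [4,4] → Y [5,5] → Y [6,7] → V [7,9] → L [8,10] → V [9,12] → V [10,13] → Y [13,14] — 11 characters in the same relative order in both. Since dp[14][14] = 11, nothing longer is possible.

11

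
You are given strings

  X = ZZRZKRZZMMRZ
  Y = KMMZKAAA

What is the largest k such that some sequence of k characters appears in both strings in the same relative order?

4

Match K (X #5, Y #1), then M (X #9, Y #2), then M (X #10, Y #3), then Z (X #12, Y #4) — 4 characters in the same relative order in both. The LCS DP gives dp[12][8] = 4, so this is optimal.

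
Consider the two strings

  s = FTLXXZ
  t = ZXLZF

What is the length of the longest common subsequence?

Match L [3,3], Z [6,4] — 2 characters in the same relative order in both. dp[6][5] = 2 confirms this is the maximum.

2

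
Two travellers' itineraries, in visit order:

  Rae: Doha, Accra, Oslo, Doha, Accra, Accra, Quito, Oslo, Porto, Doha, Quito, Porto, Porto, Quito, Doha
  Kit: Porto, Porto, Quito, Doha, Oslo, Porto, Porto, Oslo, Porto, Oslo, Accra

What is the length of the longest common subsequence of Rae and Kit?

5

Match Doha [4,4], then Oslo [8,5], then Porto [9,6], then Porto [12,7], then Porto [13,9] — 5 stops in the same relative order in both. Since dp[15][11] = 5, nothing longer is possible.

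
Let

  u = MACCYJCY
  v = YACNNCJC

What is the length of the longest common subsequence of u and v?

Match A [2,2], C [3,3], C [4,6], J [6,7], C [7,8] — 5 characters in the same relative order in both. dp[8][8] = 5 confirms this is the maximum.

5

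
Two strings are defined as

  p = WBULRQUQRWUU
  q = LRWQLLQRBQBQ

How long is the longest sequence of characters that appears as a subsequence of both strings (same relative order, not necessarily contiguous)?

5

Match W [1,3] → L [4,6] → R [5,8] → Q [6,10] → Q [8,12] — 5 characters in the same relative order in both, and the DP table's final entry dp[12][12] is also 5, so no common subsequence is longer.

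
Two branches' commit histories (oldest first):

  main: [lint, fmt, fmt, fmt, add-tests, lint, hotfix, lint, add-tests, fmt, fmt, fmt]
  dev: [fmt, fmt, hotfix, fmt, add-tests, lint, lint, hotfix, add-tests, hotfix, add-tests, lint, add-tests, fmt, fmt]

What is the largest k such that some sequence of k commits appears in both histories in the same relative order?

One common subsequence of length 10: fmt at main[2]=dev[1], then fmt at main[3]=dev[2], then fmt at main[4]=dev[4], then add-tests at main[5]=dev[5], then lint at main[6]=dev[7], then hotfix at main[7]=dev[10], then lint at main[8]=dev[12], then add-tests at main[9]=dev[13], then fmt at main[11]=dev[14], then fmt at main[12]=dev[15]. The LCS DP gives dp[12][15] = 10, so this is optimal.

10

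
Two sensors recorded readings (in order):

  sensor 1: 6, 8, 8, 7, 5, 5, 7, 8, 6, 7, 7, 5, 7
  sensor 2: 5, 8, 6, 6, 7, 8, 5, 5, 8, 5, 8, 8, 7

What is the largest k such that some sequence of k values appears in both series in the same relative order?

Pick 6 [1,4], then 8 [3,6], then 5 [5,7], then 5 [6,8], then 8 [8,9], then 5 [12,10], then 7 [13,13]; all 7 values appear in both, in order, and the DP table's final entry dp[13][13] is also 7, so no common subsequence is longer.

7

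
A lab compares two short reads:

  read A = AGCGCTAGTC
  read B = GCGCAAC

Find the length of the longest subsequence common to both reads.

6

Let dp[i][j] be the LCS length of the first i bases of read A and the first j bases of read B. dp[i][j] = dp[i-1][j-1]+1 when the i-th and j-th bases match, else max(dp[i-1][j], dp[i][j-1]).
    ·  G  C  G  C  A  A  C
 ·  0  0  0  0  0  0  0  0
 A  0  0  0  0  0  1  1  1
 G  0  1  1  1  1  1  1  1
 C  0  1  2  2  2  2  2  2
 G  0  1  2  3  3  3  3  3
 C  0  1  2  3  4  4  4  4
 T  0  1  2  3  4  4  4  4
 A  0  1  2  3  4  5  5  5
 G  0  1  2  3  4  5  5  5
 T  0  1  2  3  4  5  5  5
 C  0  1  2  3  4  5  5  6
dp[10][7] = 6. One LCS (by backtracking along matches): GCGCAC.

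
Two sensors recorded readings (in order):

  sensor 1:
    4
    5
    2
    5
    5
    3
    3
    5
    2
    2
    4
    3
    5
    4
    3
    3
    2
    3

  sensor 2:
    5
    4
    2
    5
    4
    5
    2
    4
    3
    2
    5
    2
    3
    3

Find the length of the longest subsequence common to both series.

10

Taking 4 [1,2]; then 2 [3,3]; then 5 [4,4]; then 5 [8,6]; then 2 [10,7]; then 4 [11,8]; then 3 [12,9]; then 5 [13,11]; then 3 [16,13]; then 3 [18,14] gives a common subsequence of length 10. Since dp[18][14] = 10, nothing longer is possible.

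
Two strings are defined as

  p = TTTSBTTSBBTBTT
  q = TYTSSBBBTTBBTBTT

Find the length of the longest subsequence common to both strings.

12

Match T at p[1]=q[1] → T at p[2]=q[3] → S at p[4]=q[5] → B at p[5]=q[8] → T at p[6]=q[9] → T at p[7]=q[10] → B at p[9]=q[11] → B at p[10]=q[12] → T at p[11]=q[13] → B at p[12]=q[14] → T at p[13]=q[15] → T at p[14]=q[16] — 12 characters in the same relative order in both. dp[14][16] = 12 confirms this is the maximum.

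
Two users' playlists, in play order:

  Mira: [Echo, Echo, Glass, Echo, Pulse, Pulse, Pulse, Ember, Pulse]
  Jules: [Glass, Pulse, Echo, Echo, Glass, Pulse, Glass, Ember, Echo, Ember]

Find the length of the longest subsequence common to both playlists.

Match Echo at Mira[1]=Jules[3]; then Echo at Mira[2]=Jules[4]; then Glass at Mira[3]=Jules[7]; then Echo at Mira[4]=Jules[9]; then Ember at Mira[8]=Jules[10] — 5 songs in the same relative order in both. Since dp[9][10] = 5, nothing longer is possible.

5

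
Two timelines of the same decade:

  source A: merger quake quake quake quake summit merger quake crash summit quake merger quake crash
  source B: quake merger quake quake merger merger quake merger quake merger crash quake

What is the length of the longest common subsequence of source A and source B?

8

Pick merger at source A[1]=source B[2]; then quake at source A[2]=source B[3]; then quake at source A[3]=source B[4]; then quake at source A[4]=source B[7]; then quake at source A[5]=source B[9]; then merger at source A[7]=source B[10]; then crash at source A[9]=source B[11]; then quake at source A[13]=source B[12]; all 8 events appear in both, in order. The LCS DP gives dp[14][12] = 8, so this is optimal.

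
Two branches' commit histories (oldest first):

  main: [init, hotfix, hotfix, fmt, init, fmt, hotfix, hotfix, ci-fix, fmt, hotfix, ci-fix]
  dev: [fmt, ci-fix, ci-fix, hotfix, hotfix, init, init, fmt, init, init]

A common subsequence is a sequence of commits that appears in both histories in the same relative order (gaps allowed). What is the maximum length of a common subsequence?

Match hotfix (main #2, dev #4), hotfix (main #3, dev #5), fmt (main #4, dev #8), init (main #5, dev #10) — 4 commits in the same relative order in both. dp[12][10] = 4 confirms this is the maximum.

4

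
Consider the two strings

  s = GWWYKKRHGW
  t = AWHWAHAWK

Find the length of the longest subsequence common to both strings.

Let dp[i][j] be the LCS length of the first i characters of s and the first j characters of t. dp[i][j] = dp[i-1][j-1]+1 when the i-th and j-th characters match, else max(dp[i-1][j], dp[i][j-1]).
    ·  A  W  H  W  A  H  A  W  K
 ·  0  0  0  0  0  0  0  0  0  0
 G  0  0  0  0  0  0  0  0  0  0
 W  0  0  1  1  1  1  1  1  1  1
 W  0  0  1  1  2  2  2  2  2  2
 Y  0  0  1  1  2  2  2  2  2  2
 K  0  0  1  1  2  2  2  2  2  3
 K  0  0  1  1  2  2  2  2  2  3
 R  0  0  1  1  2  2  2  2  2  3
 H  0  0  1  2  2  2  3  3  3  3
 G  0  0  1  2  2  2  3  3  3  3
 W  0  0  1  2  3  3  3  3  4  4
dp[10][9] = 4. One LCS (by backtracking along matches): WWHW.

4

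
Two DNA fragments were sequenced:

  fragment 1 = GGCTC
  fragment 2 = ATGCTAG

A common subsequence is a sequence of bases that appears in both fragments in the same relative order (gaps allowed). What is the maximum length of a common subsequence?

3

Taking G (fragment 1 #2, fragment 2 #3) → C (fragment 1 #3, fragment 2 #4) → T (fragment 1 #4, fragment 2 #5) gives a common subsequence of length 3. The LCS DP gives dp[5][7] = 3, so this is optimal.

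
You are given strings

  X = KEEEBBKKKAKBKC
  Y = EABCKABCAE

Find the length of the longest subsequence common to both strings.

Let dp[i][j] be the LCS length of the first i characters of X and the first j characters of Y. dp[i][j] = dp[i-1][j-1]+1 when the i-th and j-th characters match, else max(dp[i-1][j], dp[i][j-1]).
    ·  E  A  B  C  K  A  B  C  A  E
 ·  0  0  0  0  0  0  0  0  0  0  0
 K  0  0  0  0  0  1  1  1  1  1  1
 E  0  1  1  1  1  1  1  1  1  1  2
 E  0  1  1  1  1  1  1  1  1  1  2
 E  0  1  1  1  1  1  1  1  1  1  2
 B  0  1  1  2  2  2  2  2  2  2  2
 B  0  1  1  2  2  2  2  3  3  3  3
 K  0  1  1  2  2  3  3  3  3  3  3
 K  0  1  1  2  2  3  3  3  3  3  3
 K  0  1  1  2  2  3  3  3  3  3  3
 A  0  1  2  2  2  3  4  4  4  4  4
 K  0  1  2  2  2  3  4  4  4  4  4
 B  0  1  2  3  3  3  4  5  5  5  5
 K  0  1  2  3  3  4  4  5  5  5  5
 C  0  1  2  3  4  4  4  5  6  6  6
dp[14][10] = 6. One LCS (by backtracking along matches): EBKABC.

6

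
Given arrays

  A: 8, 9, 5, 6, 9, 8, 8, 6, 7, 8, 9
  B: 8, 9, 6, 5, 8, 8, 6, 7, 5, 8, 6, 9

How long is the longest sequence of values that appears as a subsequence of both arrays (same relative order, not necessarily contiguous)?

9

Taking 8 at A[1]=B[1] → 9 at A[2]=B[2] → 5 at A[3]=B[4] → 8 at A[6]=B[5] → 8 at A[7]=B[6] → 6 at A[8]=B[7] → 7 at A[9]=B[8] → 8 at A[10]=B[10] → 9 at A[11]=B[12] gives a common subsequence of length 9. Since dp[11][12] = 9, nothing longer is possible.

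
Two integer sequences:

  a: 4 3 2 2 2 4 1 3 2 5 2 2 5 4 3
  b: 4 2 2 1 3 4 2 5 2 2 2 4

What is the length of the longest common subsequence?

10

Pick 4 [1,1]; then 2 [4,2]; then 2 [5,3]; then 1 [7,4]; then 3 [8,5]; then 2 [9,7]; then 5 [10,8]; then 2 [11,10]; then 2 [12,11]; then 4 [14,12]; all 10 values appear in both, in order, and the DP table's final entry dp[15][12] is also 10, so no common subsequence is longer.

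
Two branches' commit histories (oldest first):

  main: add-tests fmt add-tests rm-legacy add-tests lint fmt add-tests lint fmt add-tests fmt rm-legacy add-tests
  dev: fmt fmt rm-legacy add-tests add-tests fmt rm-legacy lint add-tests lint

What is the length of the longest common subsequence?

One common subsequence of length 7: fmt (main #2, dev #2); then rm-legacy (main #4, dev #3); then add-tests (main #8, dev #4); then add-tests (main #11, dev #5); then fmt (main #12, dev #6); then rm-legacy (main #13, dev #7); then add-tests (main #14, dev #9). dp[14][10] = 7 confirms this is the maximum.

7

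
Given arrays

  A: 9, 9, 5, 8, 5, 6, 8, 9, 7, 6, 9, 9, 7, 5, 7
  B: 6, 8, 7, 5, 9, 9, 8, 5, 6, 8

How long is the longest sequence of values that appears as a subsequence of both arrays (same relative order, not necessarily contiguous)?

6

One common subsequence of length 6: 9 (A #1, B #5) → 9 (A #2, B #6) → 8 (A #4, B #7) → 5 (A #5, B #8) → 6 (A #6, B #9) → 8 (A #7, B #10). The LCS DP gives dp[15][10] = 6, so this is optimal.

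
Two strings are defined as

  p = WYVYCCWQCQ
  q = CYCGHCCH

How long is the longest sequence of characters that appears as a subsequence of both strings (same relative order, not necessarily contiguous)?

Let dp[i][j] be the LCS length of the first i characters of p and the first j characters of q. dp[i][j] = dp[i-1][j-1]+1 when the i-th and j-th characters match, else max(dp[i-1][j], dp[i][j-1]).
    ·  C  Y  C  G  H  C  C  H
 ·  0  0  0  0  0  0  0  0  0
 W  0  0  0  0  0  0  0  0  0
 Y  0  0  1  1  1  1  1  1  1
 V  0  0  1  1  1  1  1  1  1
 Y  0  0  1  1  1  1  1  1  1
 C  0  1  1  2  2  2  2  2  2
 C  0  1  1  2  2  2  3  3  3
 W  0  1  1  2  2  2  3  3  3
 Q  0  1  1  2  2  2  3  3  3
 C  0  1  1  2  2  2  3  4  4
 Q  0  1  1  2  2  2  3  4  4
dp[10][8] = 4. One LCS (by backtracking along matches): YCCC.

4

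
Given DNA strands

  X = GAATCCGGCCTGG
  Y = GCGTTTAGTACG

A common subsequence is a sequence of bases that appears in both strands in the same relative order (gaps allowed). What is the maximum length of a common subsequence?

6

Pick G (X #1, Y #1), C (X #6, Y #2), G (X #7, Y #3), G (X #8, Y #8), C (X #10, Y #11), G (X #13, Y #12); all 6 bases appear in both, in order, and the DP table's final entry dp[13][12] is also 6, so no common subsequence is longer.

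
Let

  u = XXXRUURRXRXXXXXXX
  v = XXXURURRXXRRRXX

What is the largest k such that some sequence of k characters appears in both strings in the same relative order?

Match X at u[1]=v[1]; then X at u[2]=v[2]; then X at u[3]=v[3]; then R at u[4]=v[5]; then U at u[6]=v[6]; then R at u[7]=v[7]; then R at u[8]=v[8]; then X at u[9]=v[10]; then R at u[10]=v[13]; then X at u[16]=v[14]; then X at u[17]=v[15] — 11 characters in the same relative order in both, and the DP table's final entry dp[17][15] is also 11, so no common subsequence is longer.

11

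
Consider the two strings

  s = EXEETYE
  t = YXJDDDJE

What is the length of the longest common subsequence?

2

Taking X at s[2]=t[2], then E at s[7]=t[8] gives a common subsequence of length 2. dp[7][8] = 2 confirms this is the maximum.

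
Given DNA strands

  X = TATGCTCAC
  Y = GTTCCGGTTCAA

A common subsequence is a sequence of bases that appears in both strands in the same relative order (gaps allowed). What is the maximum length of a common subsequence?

Match T [1,2], then T [3,3], then G [4,7], then T [6,9], then C [7,10], then A [8,12] — 6 bases in the same relative order in both, and the DP table's final entry dp[9][12] is also 6, so no common subsequence is longer.

6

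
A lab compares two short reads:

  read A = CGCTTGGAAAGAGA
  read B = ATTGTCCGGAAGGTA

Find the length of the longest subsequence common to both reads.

Taking C [1,6] → C [3,7] → G [6,8] → G [7,9] → A [9,10] → A [10,11] → G [11,12] → G [13,13] → A [14,15] gives a common subsequence of length 9. The LCS DP gives dp[14][15] = 9, so this is optimal.

9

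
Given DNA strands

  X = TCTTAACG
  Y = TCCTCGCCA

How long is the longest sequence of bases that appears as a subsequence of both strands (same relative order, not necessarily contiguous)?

5

Let dp[i][j] be the LCS length of the first i bases of X and the first j bases of Y. dp[i][j] = dp[i-1][j-1]+1 when the i-th and j-th bases match, else max(dp[i-1][j], dp[i][j-1]).
    ·  T  C  C  T  C  G  C  C  A
 ·  0  0  0  0  0  0  0  0  0  0
 T  0  1  1  1  1  1  1  1  1  1
 C  0  1  2  2  2  2  2  2  2  2
 T  0  1  2  2  3  3  3  3  3  3
 T  0  1  2  2  3  3  3  3  3  3
 A  0  1  2  2  3  3  3  3  3  4
 A  0  1  2  2  3  3  3  3  3  4
 C  0  1  2  3  3  4  4  4  4  4
 G  0  1  2  3  3  4  5  5  5  5
dp[8][9] = 5. One LCS (by backtracking along matches): TCTCG.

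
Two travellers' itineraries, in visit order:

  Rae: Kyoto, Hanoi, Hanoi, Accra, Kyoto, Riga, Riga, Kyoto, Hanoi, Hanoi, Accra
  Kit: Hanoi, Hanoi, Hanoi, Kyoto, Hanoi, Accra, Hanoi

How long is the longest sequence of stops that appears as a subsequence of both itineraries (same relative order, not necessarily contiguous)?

Match Hanoi at Rae[2]=Kit[2], then Hanoi at Rae[3]=Kit[3], then Kyoto at Rae[8]=Kit[4], then Hanoi at Rae[9]=Kit[5], then Hanoi at Rae[10]=Kit[7] — 5 stops in the same relative order in both. Since dp[11][7] = 5, nothing longer is possible.

5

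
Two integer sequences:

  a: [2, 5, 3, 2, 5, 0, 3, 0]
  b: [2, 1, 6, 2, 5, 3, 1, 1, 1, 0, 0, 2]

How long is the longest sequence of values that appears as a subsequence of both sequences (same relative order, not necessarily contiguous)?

5

Match 2 (a #1, b #4), 5 (a #2, b #5), 3 (a #3, b #6), 0 (a #6, b #10), 0 (a #8, b #11) — 5 values in the same relative order in both. The LCS DP gives dp[8][12] = 5, so this is optimal.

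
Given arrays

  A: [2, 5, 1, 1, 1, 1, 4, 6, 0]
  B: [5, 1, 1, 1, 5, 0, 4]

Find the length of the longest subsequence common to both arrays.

Let dp[i][j] be the LCS length of the first i values of A and the first j values of B. dp[i][j] = dp[i-1][j-1]+1 when the i-th and j-th values match, else max(dp[i-1][j], dp[i][j-1]).
    ·  5  1  1  1  5  0  4
 ·  0  0  0  0  0  0  0  0
 2  0  0  0  0  0  0  0  0
 5  0  1  1  1  1  1  1  1
 1  0  1  2  2  2  2  2  2
 1  0  1  2  3  3  3  3  3
 1  0  1  2  3  4  4  4  4
 1  0  1  2  3  4  4  4  4
 4  0  1  2  3  4  4  4  5
 6  0  1  2  3  4  4  4  5
 0  0  1  2  3  4  4  5  5
dp[9][7] = 5. One LCS (by backtracking along matches): 5, 1, 1, 1, 4.

5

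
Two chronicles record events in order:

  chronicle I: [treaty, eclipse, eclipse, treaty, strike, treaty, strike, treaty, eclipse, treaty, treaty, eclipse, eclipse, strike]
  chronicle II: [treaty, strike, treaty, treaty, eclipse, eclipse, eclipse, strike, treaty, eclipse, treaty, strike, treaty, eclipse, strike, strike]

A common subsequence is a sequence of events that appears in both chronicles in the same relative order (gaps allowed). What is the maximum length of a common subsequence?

10

Taking treaty [1,4]; then eclipse [2,6]; then eclipse [3,7]; then strike [7,8]; then treaty [8,9]; then eclipse [9,10]; then treaty [10,11]; then treaty [11,13]; then eclipse [12,14]; then strike [14,16] gives a common subsequence of length 10, and the DP table's final entry dp[14][16] is also 10, so no common subsequence is longer.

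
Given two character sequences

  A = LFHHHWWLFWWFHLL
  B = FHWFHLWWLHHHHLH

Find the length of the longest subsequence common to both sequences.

8

Taking F (A #2, B #1); then H (A #3, B #2); then H (A #4, B #5); then W (A #6, B #7); then W (A #7, B #8); then L (A #8, B #9); then H (A #13, B #13); then L (A #14, B #14) gives a common subsequence of length 8. Since dp[15][15] = 8, nothing longer is possible.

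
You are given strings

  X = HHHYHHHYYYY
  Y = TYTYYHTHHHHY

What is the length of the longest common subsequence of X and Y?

Match H [1,6], then H [3,8], then H [5,9], then H [6,10], then H [7,11], then Y [11,12] — 6 characters in the same relative order in both, and the DP table's final entry dp[11][12] is also 6, so no common subsequence is longer.

6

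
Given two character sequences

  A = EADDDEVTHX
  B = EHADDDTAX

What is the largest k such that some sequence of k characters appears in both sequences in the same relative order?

Let dp[i][j] be the LCS length of the first i characters of A and the first j characters of B. dp[i][j] = dp[i-1][j-1]+1 when the i-th and j-th characters match, else max(dp[i-1][j], dp[i][j-1]).
    ·  E  H  A  D  D  D  T  A  X
 ·  0  0  0  0  0  0  0  0  0  0
 E  0  1  1  1  1  1  1  1  1  1
 A  0  1  1  2  2  2  2  2  2  2
 D  0  1  1  2  3  3  3  3  3  3
 D  0  1  1  2  3  4  4  4  4  4
 D  0  1  1  2  3  4  5  5  5  5
 E  0  1  1  2  3  4  5  5  5  5
 V  0  1  1  2  3  4  5  5  5  5
 T  0  1  1  2  3  4  5  6  6  6
 H  0  1  2  2  3  4  5  6  6  6
 X  0  1  2  2  3  4  5  6  6  7
dp[10][9] = 7. One LCS (by backtracking along matches): EADDDTX.

7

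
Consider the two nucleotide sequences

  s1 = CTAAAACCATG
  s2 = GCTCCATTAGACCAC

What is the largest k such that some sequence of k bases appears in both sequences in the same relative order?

8

Pick C [1,2]; then T [2,3]; then A [3,6]; then A [4,9]; then A [6,11]; then C [7,12]; then C [8,13]; then A [9,14]; all 8 bases appear in both, in order. The LCS DP gives dp[11][15] = 8, so this is optimal.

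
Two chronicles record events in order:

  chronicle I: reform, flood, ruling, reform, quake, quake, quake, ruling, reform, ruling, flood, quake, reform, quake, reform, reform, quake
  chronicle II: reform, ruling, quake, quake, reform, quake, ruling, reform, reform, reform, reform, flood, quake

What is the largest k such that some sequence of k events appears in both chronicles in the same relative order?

Match reform [1,1], then ruling [3,2], then quake [5,3], then quake [6,4], then quake [7,6], then ruling [8,7], then reform [9,8], then reform [13,9], then reform [15,10], then reform [16,11], then quake [17,13] — 11 events in the same relative order in both. dp[17][13] = 11 confirms this is the maximum.

11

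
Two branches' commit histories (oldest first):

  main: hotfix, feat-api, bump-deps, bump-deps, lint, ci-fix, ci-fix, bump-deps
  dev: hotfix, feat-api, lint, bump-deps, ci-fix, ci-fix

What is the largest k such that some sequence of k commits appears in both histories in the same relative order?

5

Match hotfix (main #1, dev #1) → feat-api (main #2, dev #2) → bump-deps (main #4, dev #4) → ci-fix (main #6, dev #5) → ci-fix (main #7, dev #6) — 5 commits in the same relative order in both, and the DP table's final entry dp[8][6] is also 5, so no common subsequence is longer.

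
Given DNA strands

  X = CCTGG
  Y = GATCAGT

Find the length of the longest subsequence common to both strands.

Let dp[i][j] be the LCS length of the first i bases of X and the first j bases of Y. dp[i][j] = dp[i-1][j-1]+1 when the i-th and j-th bases match, else max(dp[i-1][j], dp[i][j-1]).
    ·  G  A  T  C  A  G  T
 ·  0  0  0  0  0  0  0  0
 C  0  0  0  0  1  1  1  1
 C  0  0  0  0  1  1  1  1
 T  0  0  0  1  1  1  1  2
 G  0  1  1  1  1  1  2  2
 G  0  1  1  1  1  1  2  2
dp[5][7] = 2. One LCS (by backtracking along matches): CT.

2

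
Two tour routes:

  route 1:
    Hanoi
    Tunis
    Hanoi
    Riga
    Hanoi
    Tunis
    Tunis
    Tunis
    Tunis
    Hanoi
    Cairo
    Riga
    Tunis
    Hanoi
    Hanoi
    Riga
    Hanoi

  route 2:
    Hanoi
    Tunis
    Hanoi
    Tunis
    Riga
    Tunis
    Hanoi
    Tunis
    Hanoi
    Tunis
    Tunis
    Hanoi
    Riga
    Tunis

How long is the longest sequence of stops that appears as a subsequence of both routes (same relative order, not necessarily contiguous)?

Taking Hanoi (route 1 #1, route 2 #1), Tunis (route 1 #2, route 2 #2), Hanoi (route 1 #3, route 2 #3), Riga (route 1 #4, route 2 #5), Hanoi (route 1 #5, route 2 #7), Tunis (route 1 #6, route 2 #8), Tunis (route 1 #8, route 2 #10), Tunis (route 1 #9, route 2 #11), Hanoi (route 1 #10, route 2 #12), Riga (route 1 #12, route 2 #13), Tunis (route 1 #13, route 2 #14) gives a common subsequence of length 11. The LCS DP gives dp[17][14] = 11, so this is optimal.

11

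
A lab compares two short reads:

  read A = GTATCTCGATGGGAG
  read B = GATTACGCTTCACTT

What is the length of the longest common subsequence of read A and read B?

8

One common subsequence of length 8: G (read A #1, read B #1) → T (read A #2, read B #4) → A (read A #3, read B #5) → T (read A #4, read B #9) → T (read A #6, read B #10) → C (read A #7, read B #11) → A (read A #9, read B #12) → T (read A #10, read B #15). Since dp[15][15] = 8, nothing longer is possible.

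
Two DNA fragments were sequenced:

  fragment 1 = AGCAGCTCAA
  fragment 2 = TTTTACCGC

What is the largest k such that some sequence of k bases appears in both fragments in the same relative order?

4

Taking A at fragment 1[1]=fragment 2[5], C at fragment 1[3]=fragment 2[7], G at fragment 1[5]=fragment 2[8], C at fragment 1[8]=fragment 2[9] gives a common subsequence of length 4. dp[10][9] = 4 confirms this is the maximum.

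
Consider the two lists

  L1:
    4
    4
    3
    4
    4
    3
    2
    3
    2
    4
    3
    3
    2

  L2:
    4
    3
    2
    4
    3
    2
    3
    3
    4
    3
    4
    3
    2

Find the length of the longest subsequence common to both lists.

10

Pick 4 at L1[2]=L2[1] → 3 at L1[3]=L2[2] → 4 at L1[5]=L2[4] → 3 at L1[6]=L2[5] → 2 at L1[7]=L2[6] → 3 at L1[8]=L2[8] → 4 at L1[10]=L2[9] → 3 at L1[11]=L2[10] → 3 at L1[12]=L2[12] → 2 at L1[13]=L2[13]; all 10 values appear in both, in order. Since dp[13][13] = 10, nothing longer is possible.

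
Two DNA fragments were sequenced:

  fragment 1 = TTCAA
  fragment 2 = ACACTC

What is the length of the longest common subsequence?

2

One common subsequence of length 2: T at fragment 1[2]=fragment 2[5], then C at fragment 1[3]=fragment 2[6]. The LCS DP gives dp[5][6] = 2, so this is optimal.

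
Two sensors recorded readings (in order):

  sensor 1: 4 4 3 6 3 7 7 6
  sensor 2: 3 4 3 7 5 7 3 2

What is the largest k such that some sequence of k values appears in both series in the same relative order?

Match 4 [2,2] → 3 [5,3] → 7 [6,4] → 7 [7,6] — 4 values in the same relative order in both. dp[8][8] = 4 confirms this is the maximum.

4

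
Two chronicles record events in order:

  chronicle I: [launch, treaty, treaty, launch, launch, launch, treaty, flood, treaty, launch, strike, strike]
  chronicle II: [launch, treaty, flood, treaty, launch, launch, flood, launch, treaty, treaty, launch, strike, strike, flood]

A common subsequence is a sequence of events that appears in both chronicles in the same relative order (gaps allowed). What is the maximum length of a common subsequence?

Taking launch (chronicle I #1, chronicle II #1), then treaty (chronicle I #2, chronicle II #2), then treaty (chronicle I #3, chronicle II #4), then launch (chronicle I #4, chronicle II #5), then launch (chronicle I #5, chronicle II #6), then launch (chronicle I #6, chronicle II #8), then treaty (chronicle I #7, chronicle II #9), then treaty (chronicle I #9, chronicle II #10), then launch (chronicle I #10, chronicle II #11), then strike (chronicle I #11, chronicle II #12), then strike (chronicle I #12, chronicle II #13) gives a common subsequence of length 11, and the DP table's final entry dp[12][14] is also 11, so no common subsequence is longer.

11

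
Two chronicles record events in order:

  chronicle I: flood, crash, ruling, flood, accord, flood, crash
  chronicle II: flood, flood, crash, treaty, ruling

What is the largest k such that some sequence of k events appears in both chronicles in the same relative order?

Taking flood [1,2] → crash [2,3] → ruling [3,5] gives a common subsequence of length 3. The LCS DP gives dp[7][5] = 3, so this is optimal.

3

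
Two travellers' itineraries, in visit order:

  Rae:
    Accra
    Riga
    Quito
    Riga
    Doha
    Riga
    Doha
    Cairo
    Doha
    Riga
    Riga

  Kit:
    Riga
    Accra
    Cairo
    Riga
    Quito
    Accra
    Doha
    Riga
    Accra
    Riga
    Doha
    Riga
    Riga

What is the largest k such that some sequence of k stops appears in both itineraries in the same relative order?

One common subsequence of length 8: Accra (Rae #1, Kit #2), then Riga (Rae #2, Kit #4), then Quito (Rae #3, Kit #5), then Riga (Rae #4, Kit #8), then Riga (Rae #6, Kit #10), then Doha (Rae #9, Kit #11), then Riga (Rae #10, Kit #12), then Riga (Rae #11, Kit #13), and the DP table's final entry dp[11][13] is also 8, so no common subsequence is longer.

8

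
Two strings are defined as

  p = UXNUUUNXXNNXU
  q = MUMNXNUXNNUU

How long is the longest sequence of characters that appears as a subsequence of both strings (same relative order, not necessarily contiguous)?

8

Pick U (p #1, q #2), X (p #2, q #5), N (p #3, q #6), U (p #6, q #7), X (p #9, q #8), N (p #10, q #9), N (p #11, q #10), U (p #13, q #12); all 8 characters appear in both, in order. Since dp[13][12] = 8, nothing longer is possible.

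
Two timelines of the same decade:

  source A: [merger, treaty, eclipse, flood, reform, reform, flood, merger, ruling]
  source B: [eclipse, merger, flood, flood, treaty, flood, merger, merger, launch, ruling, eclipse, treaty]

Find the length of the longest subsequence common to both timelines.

Taking merger at source A[1]=source B[2], treaty at source A[2]=source B[5], flood at source A[4]=source B[6], merger at source A[8]=source B[8], ruling at source A[9]=source B[10] gives a common subsequence of length 5. dp[9][12] = 5 confirms this is the maximum.

5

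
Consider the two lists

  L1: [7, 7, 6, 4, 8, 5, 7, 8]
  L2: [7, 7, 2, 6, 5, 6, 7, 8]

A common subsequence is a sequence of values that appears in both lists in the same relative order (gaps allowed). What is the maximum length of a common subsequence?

Pick 7 (L1 #1, L2 #1) → 7 (L1 #2, L2 #2) → 6 (L1 #3, L2 #4) → 5 (L1 #6, L2 #5) → 7 (L1 #7, L2 #7) → 8 (L1 #8, L2 #8); all 6 values appear in both, in order, and the DP table's final entry dp[8][8] is also 6, so no common subsequence is longer.

6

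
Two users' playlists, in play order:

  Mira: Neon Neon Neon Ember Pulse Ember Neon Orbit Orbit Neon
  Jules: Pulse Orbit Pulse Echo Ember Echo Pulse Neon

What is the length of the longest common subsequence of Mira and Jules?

3

Taking Ember at Mira[4]=Jules[5], then Pulse at Mira[5]=Jules[7], then Neon at Mira[10]=Jules[8] gives a common subsequence of length 3, and the DP table's final entry dp[10][8] is also 3, so no common subsequence is longer.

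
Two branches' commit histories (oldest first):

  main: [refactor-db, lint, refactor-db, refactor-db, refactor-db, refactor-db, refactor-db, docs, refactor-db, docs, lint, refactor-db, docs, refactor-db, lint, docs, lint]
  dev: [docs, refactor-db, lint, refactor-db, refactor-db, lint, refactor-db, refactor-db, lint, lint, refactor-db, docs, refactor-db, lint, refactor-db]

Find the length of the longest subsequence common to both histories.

Match refactor-db (main #1, dev #2) → lint (main #2, dev #3) → refactor-db (main #3, dev #4) → refactor-db (main #4, dev #5) → refactor-db (main #5, dev #7) → refactor-db (main #6, dev #8) → refactor-db (main #7, dev #11) → docs (main #8, dev #12) → refactor-db (main #9, dev #13) → lint (main #11, dev #14) → refactor-db (main #14, dev #15) — 11 commits in the same relative order in both. dp[17][15] = 11 confirms this is the maximum.

11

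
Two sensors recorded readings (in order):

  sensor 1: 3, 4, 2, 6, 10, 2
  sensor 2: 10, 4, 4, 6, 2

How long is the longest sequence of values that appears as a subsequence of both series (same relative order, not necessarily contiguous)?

3

One common subsequence of length 3: 4 (sensor 1 #2, sensor 2 #3), 6 (sensor 1 #4, sensor 2 #4), 2 (sensor 1 #6, sensor 2 #5). The LCS DP gives dp[6][5] = 3, so this is optimal.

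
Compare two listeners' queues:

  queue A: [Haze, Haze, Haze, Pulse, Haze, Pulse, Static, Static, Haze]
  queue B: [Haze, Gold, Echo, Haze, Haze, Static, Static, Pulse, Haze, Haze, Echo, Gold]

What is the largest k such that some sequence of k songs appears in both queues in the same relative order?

6

Pick Haze at queue A[1]=queue B[1], then Haze at queue A[2]=queue B[4], then Haze at queue A[3]=queue B[5], then Pulse at queue A[4]=queue B[8], then Haze at queue A[5]=queue B[9], then Haze at queue A[9]=queue B[10]; all 6 songs appear in both, in order. The LCS DP gives dp[9][12] = 6, so this is optimal.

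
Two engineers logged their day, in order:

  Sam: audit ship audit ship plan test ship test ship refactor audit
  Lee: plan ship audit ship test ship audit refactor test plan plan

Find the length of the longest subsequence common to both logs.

6

Pick ship [2,2], then audit [3,3], then ship [4,4], then test [6,5], then ship [7,6], then test [8,9]; all 6 tasks appear in both, in order. The LCS DP gives dp[11][11] = 6, so this is optimal.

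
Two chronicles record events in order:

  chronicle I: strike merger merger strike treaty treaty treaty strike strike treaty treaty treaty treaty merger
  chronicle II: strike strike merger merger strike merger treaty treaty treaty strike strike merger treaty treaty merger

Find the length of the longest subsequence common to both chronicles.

12

One common subsequence of length 12: strike [1,2], merger [2,3], merger [3,4], strike [4,5], treaty [5,7], treaty [6,8], treaty [7,9], strike [8,10], strike [9,11], treaty [12,13], treaty [13,14], merger [14,15]. The LCS DP gives dp[14][15] = 12, so this is optimal.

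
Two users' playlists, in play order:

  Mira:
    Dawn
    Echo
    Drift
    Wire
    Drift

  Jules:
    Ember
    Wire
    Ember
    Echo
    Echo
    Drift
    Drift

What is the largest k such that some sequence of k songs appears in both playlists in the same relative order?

Pick Echo [2,5] → Drift [3,6] → Drift [5,7]; all 3 songs appear in both, in order. dp[5][7] = 3 confirms this is the maximum.

3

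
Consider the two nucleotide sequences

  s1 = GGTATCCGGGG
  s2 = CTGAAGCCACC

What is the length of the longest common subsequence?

Let dp[i][j] be the LCS length of the first i bases of s1 and the first j bases of s2. dp[i][j] = dp[i-1][j-1]+1 when the i-th and j-th bases match, else max(dp[i-1][j], dp[i][j-1]).
    ·  C  T  G  A  A  G  C  C  A  C  C
 ·  0  0  0  0  0  0  0  0  0  0  0  0
 G  0  0  0  1  1  1  1  1  1  1  1  1
 G  0  0  0  1  1  1  2  2  2  2  2  2
 T  0  0  1  1  1  1  2  2  2  2  2  2
 A  0  0  1  1  2  2  2  2  2  3  3  3
 T  0  0  1  1  2  2  2  2  2  3  3  3
 C  0  1  1  1  2  2  2  3  3  3  4  4
 C  0  1  1  1  2  2  2  3  4  4  4  5
 G  0  1  1  2  2  2  3  3  4  4  4  5
 G  0  1  1  2  2  2  3  3  4  4  4  5
 G  0  1  1  2  2  2  3  3  4  4  4  5
 G  0  1  1  2  2  2  3  3  4  4  4  5
dp[11][11] = 5. One LCS (by backtracking along matches): GGACC.

5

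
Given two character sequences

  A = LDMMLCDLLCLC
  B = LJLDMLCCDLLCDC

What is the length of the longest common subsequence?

10

Taking L (A #1, B #3); then D (A #2, B #4); then M (A #4, B #5); then L (A #5, B #6); then C (A #6, B #8); then D (A #7, B #9); then L (A #8, B #10); then L (A #9, B #11); then C (A #10, B #12); then C (A #12, B #14) gives a common subsequence of length 10, and the DP table's final entry dp[12][14] is also 10, so no common subsequence is longer.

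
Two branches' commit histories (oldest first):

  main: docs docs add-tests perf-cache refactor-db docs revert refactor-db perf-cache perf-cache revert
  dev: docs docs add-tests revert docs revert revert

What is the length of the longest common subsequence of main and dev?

6

Pick docs (main #1, dev #1); then docs (main #2, dev #2); then add-tests (main #3, dev #3); then docs (main #6, dev #5); then revert (main #7, dev #6); then revert (main #11, dev #7); all 6 commits appear in both, in order, and the DP table's final entry dp[11][7] is also 6, so no common subsequence is longer.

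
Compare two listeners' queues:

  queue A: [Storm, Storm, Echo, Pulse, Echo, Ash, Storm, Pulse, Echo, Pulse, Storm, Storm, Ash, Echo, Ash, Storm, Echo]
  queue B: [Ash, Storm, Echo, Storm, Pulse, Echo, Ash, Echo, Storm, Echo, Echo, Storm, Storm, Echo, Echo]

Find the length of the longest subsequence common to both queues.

11

Taking Storm at queue A[1]=queue B[2], Storm at queue A[2]=queue B[4], Pulse at queue A[4]=queue B[5], Echo at queue A[5]=queue B[6], Ash at queue A[6]=queue B[7], Storm at queue A[7]=queue B[9], Echo at queue A[9]=queue B[11], Storm at queue A[11]=queue B[12], Storm at queue A[12]=queue B[13], Echo at queue A[14]=queue B[14], Echo at queue A[17]=queue B[15] gives a common subsequence of length 11. dp[17][15] = 11 confirms this is the maximum.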